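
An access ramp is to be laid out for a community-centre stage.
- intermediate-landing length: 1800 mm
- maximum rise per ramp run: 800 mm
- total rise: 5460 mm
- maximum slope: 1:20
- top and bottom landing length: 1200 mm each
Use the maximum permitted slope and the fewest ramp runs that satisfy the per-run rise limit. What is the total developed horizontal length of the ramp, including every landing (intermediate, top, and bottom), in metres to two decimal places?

122.40 m

⌈5460/800⌉ = 7 ramp runs. That means 6 intermediate landings.
Horizontal run for 5460 mm of rise at 1:20 is 5460 × 20 = 109200 mm.
Intermediate landings: 6 × 1800 = 10800 mm.
Top and bottom landings: 2 × 1200 = 2400 mm.
Total = 109200 + 10800 + 2400 = 122400 mm.
= 122.40 m.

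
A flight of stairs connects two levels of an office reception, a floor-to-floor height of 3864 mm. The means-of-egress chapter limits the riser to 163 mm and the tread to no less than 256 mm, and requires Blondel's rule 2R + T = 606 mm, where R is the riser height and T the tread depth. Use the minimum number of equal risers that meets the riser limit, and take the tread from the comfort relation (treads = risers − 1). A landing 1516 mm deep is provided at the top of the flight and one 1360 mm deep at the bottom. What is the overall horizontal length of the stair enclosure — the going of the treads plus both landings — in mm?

9408 mm

At most 163 each: 3864/163 = 23.71, giving 24 risers.
Each riser is 3864/24 = 161 mm (≤ 163 mm).
T = 606 − 2·161 = 284 mm, which satisfies the 256 mm minimum.
24 risers give 23 treads; going = 23 × 284 = 6532 mm.
Add landings: 6532 + 1516 + 1360 = 9408 mm.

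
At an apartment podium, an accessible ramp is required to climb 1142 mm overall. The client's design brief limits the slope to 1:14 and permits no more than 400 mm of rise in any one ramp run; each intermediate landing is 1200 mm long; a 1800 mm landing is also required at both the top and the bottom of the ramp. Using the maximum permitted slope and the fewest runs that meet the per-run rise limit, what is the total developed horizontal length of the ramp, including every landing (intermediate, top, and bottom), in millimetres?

⌈1142/400⌉ = 3 ramp runs. That means 2 intermediate landings.
Horizontal run for 1142 mm of rise at 1:14 is 1142 × 14 = 15988 mm.
2 intermediate landings contribute 2 × 1200 = 2400 mm.
Top and bottom landings: 2 × 1800 = 3600 mm.
Total = 15988 + 2400 + 3600 = 21988 mm.

21988 mm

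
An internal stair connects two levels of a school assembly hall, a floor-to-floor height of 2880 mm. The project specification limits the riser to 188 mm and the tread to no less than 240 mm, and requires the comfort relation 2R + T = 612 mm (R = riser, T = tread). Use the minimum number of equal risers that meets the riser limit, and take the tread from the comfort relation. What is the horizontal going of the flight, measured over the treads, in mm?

2880 / 188 = 15.32, so 16 risers are needed.
R = 2880 ÷ 16 = 180 mm.
T = 612 − 2·180 = 252 mm, which satisfies the 240 mm minimum.
Going = (16 − 1) × 252 = 3780 mm.

3780 mm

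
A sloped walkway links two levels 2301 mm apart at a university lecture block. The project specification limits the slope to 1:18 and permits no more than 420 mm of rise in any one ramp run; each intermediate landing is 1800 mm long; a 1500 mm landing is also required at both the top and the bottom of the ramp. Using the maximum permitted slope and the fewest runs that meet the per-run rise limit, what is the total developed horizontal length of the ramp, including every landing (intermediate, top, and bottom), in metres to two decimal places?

53.42 m

⌈2301/420⌉ = 6 ramp runs. That means 5 intermediate landings.
Ramp run (horizontal) at 1:18: 2301 × 18 = 41418 mm.
Intermediate landings: 5 × 1800 = 9000 mm.
Top and bottom landings: 2 × 1500 = 3000 mm.
Total = 41418 + 9000 + 3000 = 53418 mm.
= 53.42 m.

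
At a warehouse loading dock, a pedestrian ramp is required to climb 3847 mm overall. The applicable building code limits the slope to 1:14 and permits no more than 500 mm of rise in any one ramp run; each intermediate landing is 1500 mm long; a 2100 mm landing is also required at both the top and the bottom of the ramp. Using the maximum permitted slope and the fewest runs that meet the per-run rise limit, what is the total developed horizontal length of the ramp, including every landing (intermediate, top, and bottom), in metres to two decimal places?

68.56 m

3847 / 500 = 7.694 → round up to 8 ramp runs. That means 7 intermediate landings.
Horizontal run for 3847 mm of rise at 1:14 is 3847 × 14 = 53858 mm.
7 intermediate landings contribute 7 × 1500 = 10500 mm.
Top and bottom landings: 2 × 2100 = 4200 mm.
Total = 53858 + 10500 + 4200 = 68558 mm.
= 68.56 m.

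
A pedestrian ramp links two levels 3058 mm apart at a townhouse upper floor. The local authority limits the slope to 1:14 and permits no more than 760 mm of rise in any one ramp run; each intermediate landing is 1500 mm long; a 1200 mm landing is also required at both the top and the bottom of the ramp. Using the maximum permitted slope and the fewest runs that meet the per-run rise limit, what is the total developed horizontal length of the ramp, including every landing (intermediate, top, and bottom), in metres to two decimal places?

At most 760 each: 3058/760 = 4.02, giving 5 ramp runs. That means 4 intermediate landings.
Ramp run (horizontal) at 1:14: 3058 × 14 = 42812 mm.
Intermediate landings: 4 × 1500 = 6000 mm.
Top and bottom landings: 2 × 1200 = 2400 mm.
Total = 42812 + 6000 + 2400 = 51212 mm.
= 51.21 m.

51.21 m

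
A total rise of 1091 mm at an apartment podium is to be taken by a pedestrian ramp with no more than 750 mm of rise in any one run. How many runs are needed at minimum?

2 runs

At most 750 each: 1091/750 = 1.45, giving 2 ramp runs.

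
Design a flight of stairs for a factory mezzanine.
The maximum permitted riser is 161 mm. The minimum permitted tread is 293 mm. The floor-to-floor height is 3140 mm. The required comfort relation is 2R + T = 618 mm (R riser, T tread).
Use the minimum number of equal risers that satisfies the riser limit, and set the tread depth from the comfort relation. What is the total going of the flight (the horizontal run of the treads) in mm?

At most 161 each: 3140/161 = 19.50, giving 20 risers.
Each riser is 3140/20 = 157 mm (≤ 161 mm).
T = 618 − 2·157 = 304 mm, which satisfies the 293 mm minimum.
20 risers give 19 treads; going = 19 × 304 = 5776 mm.

5776 mm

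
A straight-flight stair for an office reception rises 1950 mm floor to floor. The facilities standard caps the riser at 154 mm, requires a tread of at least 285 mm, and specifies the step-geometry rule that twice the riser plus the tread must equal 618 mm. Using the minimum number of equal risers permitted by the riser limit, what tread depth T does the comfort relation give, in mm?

⌈1950/154⌉ = 13 risers.
Riser R = 1950 / 13 = 150 mm, within the 154 mm limit.
From 2R + T = 618: T = 618 − 300 = 318 mm.

318 mm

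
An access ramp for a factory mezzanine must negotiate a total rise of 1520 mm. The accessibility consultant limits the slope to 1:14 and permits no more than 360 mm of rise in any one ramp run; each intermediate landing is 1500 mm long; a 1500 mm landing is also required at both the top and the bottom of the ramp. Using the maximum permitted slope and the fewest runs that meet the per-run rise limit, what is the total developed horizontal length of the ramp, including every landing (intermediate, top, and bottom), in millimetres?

1520 / 360 = 4.222 → round up to 5 ramp runs. That means 4 intermediate landings.
Ramp run (horizontal) at 1:14: 1520 × 14 = 21280 mm.
4 intermediate landings contribute 4 × 1500 = 6000 mm.
Top and bottom landings: 2 × 1500 = 3000 mm.
Total = 21280 + 6000 + 3000 = 30280 mm.

30280 mm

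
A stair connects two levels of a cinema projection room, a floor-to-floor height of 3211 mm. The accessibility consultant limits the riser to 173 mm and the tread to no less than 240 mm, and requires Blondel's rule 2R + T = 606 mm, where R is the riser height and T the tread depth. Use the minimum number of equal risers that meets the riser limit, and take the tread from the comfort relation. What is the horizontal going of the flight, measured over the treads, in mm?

3211 / 173 = 18.561 → round up to 19 risers.
Each riser is 3211/19 = 169 mm (≤ 173 mm).
From 2R + T = 606: T = 606 − 338 = 268 mm.
Going = (19 − 1) × 268 = 4824 mm.

4824 mm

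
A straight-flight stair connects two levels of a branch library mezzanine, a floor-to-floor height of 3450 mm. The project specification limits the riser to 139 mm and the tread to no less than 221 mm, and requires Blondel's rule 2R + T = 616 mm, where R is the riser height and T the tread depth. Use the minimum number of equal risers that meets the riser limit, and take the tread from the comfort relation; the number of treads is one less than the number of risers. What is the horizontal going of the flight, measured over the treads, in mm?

⌈3450/139⌉ = 25 risers.
R = 3450 ÷ 25 = 138 mm.
Tread T = 616 − 2 × 138 = 340 mm (≥ 221 mm).
Going = (25 − 1) × 340 = 8160 mm.

8160 mm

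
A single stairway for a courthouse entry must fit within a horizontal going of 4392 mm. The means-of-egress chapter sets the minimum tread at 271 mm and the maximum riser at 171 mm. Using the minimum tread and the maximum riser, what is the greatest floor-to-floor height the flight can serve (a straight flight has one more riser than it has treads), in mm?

2907 mm

4392 / 271 = 16.21, so 16 treads fit.
Risers = treads + 1 = 17.
Maximum height = 17 × 171 = 2907 mm.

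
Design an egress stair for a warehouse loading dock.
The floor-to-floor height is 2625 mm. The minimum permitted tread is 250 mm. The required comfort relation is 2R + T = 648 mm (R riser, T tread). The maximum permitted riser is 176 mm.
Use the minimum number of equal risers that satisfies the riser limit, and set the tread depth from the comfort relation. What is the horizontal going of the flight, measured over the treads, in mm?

At most 176 each: 2625/176 = 14.91, giving 15 risers.
Riser R = 2625 / 15 = 175 mm, within the 176 mm limit.
From 2R + T = 648: T = 648 − 350 = 298 mm.
15 risers give 14 treads; going = 14 × 298 = 4172 mm.

4172 mm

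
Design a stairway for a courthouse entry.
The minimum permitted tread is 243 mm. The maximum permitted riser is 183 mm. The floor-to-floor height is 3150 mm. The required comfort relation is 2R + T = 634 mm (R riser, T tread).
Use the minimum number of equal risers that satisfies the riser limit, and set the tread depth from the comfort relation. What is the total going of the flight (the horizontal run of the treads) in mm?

4828 mm

⌈3150/183⌉ = 18 risers.
Riser R = 3150 / 18 = 175 mm, within the 183 mm limit.
Tread T = 634 − 2 × 175 = 284 mm (≥ 243 mm).
Treads = 18 − 1 = 17; going = 17 × 284 = 4828 mm.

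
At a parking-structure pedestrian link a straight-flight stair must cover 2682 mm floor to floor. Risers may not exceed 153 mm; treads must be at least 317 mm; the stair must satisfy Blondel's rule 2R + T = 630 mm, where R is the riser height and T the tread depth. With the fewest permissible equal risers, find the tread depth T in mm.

2682 / 153 = 17.53, so 18 risers are needed.
Riser R = 2682 / 18 = 149 mm, within the 153 mm limit.
Tread T = 630 − 2 × 149 = 332 mm (≥ 317 mm).

332 mm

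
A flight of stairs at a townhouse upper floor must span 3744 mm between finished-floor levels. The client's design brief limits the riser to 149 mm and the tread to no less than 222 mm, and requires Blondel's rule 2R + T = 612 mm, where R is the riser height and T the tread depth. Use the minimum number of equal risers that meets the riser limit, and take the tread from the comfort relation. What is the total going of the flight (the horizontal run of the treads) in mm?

8100 mm

3744 / 149 = 25.13, so 26 risers are needed.
R = 3744 ÷ 26 = 144 mm.
From 2R + T = 612: T = 612 − 288 = 324 mm.
26 risers give 25 treads; going = 25 × 324 = 8100 mm.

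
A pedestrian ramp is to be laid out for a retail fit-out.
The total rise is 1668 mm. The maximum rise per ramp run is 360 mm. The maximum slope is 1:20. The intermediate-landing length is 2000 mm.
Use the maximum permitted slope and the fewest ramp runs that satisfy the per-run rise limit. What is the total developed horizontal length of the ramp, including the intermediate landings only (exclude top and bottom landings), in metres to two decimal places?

1668 / 360 = 4.633 → round up to 5 ramp runs. That means 4 intermediate landings.
Ramp run (horizontal) at 1:20: 1668 × 20 = 33360 mm.
Intermediate landings: 4 × 2000 = 8000 mm.
Developed length = 33360 + 8000 = 41360 mm.
= 41.36 m.

41.36 m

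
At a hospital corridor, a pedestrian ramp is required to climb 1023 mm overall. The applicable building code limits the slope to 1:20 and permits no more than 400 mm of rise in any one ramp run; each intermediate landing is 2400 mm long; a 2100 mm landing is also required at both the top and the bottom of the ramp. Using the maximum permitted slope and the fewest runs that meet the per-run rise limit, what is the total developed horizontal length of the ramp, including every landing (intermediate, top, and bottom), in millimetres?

1023 / 400 = 2.558 → round up to 3 ramp runs. That means 2 intermediate landings.
Ramp run (horizontal) at 1:20: 1023 × 20 = 20460 mm.
Intermediate landings: 2 × 2400 = 4800 mm.
Top and bottom landings: 2 × 2100 = 4200 mm.
Total = 20460 + 4800 + 4200 = 29460 mm.

29460 mm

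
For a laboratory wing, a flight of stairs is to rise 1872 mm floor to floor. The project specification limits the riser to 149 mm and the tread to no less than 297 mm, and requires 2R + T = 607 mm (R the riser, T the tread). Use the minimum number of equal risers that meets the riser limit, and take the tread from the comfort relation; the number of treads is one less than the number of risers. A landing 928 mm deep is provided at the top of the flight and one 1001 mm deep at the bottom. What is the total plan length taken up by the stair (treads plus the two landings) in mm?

5757 mm

1872 / 149 = 12.56, so 13 risers are needed.
Each riser is 1872/13 = 144 mm (≤ 149 mm).
T = 607 − 2·144 = 319 mm, which satisfies the 297 mm minimum.
Going = (13 − 1) × 319 = 3828 mm.
Add landings: 3828 + 928 + 1001 = 5757 mm.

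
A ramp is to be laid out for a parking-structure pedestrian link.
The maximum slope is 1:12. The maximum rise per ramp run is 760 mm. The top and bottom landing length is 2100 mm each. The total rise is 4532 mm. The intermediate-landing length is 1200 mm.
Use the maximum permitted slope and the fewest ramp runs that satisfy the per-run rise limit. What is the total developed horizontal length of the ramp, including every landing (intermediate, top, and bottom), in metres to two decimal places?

At most 760 each: 4532/760 = 5.96, giving 6 ramp runs. That means 5 intermediate landings.
Horizontal run for 4532 mm of rise at 1:12 is 4532 × 12 = 54384 mm.
Intermediate landings: 5 × 1200 = 6000 mm.
Top and bottom landings: 2 × 2100 = 4200 mm.
Total = 54384 + 6000 + 4200 = 64584 mm.
= 64.58 m.

64.58 m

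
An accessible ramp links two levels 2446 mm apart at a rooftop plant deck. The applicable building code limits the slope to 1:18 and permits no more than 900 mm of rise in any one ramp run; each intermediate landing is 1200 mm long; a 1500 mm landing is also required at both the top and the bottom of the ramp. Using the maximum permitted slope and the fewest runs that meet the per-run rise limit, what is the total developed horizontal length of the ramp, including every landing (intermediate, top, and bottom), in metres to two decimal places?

49.43 m

2446 / 900 = 2.72, so 3 ramp runs are needed. That means 2 intermediate landings.
Ramp run (horizontal) at 1:18: 2446 × 18 = 44028 mm.
2 intermediate landings contribute 2 × 1200 = 2400 mm.
Top and bottom landings: 2 × 1500 = 3000 mm.
Total = 44028 + 2400 + 3000 = 49428 mm.
= 49.43 m.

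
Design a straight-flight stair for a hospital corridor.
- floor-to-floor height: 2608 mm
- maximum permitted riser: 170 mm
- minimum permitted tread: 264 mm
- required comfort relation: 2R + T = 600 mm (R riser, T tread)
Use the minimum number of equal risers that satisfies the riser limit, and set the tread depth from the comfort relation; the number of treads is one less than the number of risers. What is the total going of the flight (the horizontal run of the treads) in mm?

4110 mm

At most 170 each: 2608/170 = 15.34, giving 16 risers.
R = 2608 ÷ 16 = 163 mm.
Tread T = 600 − 2 × 163 = 274 mm (≥ 264 mm).
16 risers give 15 treads; going = 15 × 274 = 4110 mm.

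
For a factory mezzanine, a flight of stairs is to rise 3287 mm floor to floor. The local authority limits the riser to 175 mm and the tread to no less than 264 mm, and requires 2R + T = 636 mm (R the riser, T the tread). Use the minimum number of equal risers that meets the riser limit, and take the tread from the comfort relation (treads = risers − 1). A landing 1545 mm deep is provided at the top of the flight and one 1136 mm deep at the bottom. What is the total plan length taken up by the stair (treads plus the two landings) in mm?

3287 / 175 = 18.783 → round up to 19 risers.
Riser R = 3287 / 19 = 173 mm, within the 175 mm limit.
T = 636 − 2·173 = 290 mm, which satisfies the 264 mm minimum.
19 risers give 18 treads; going = 18 × 290 = 5220 mm.
Enclosure = 5220 + 1545 + 1136 = 7901 mm.

7901 mm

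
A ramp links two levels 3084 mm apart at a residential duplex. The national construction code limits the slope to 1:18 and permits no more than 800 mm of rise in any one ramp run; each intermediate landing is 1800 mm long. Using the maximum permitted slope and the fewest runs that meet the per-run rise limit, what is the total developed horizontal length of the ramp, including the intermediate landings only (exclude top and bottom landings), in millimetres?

3084 / 800 = 3.855 → round up to 4 ramp runs. That means 3 intermediate landings.
Ramp run (horizontal) at 1:18: 3084 × 18 = 55512 mm.
3 intermediate landings contribute 3 × 1800 = 5400 mm.
Developed length = 55512 + 5400 = 60912 mm.

60912 mm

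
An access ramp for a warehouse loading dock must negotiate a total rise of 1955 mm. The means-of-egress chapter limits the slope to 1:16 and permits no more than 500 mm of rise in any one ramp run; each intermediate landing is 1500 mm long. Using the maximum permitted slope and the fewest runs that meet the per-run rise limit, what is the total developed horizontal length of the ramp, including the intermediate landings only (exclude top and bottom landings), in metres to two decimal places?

1955 / 500 = 3.91, so 4 ramp runs are needed. That means 3 intermediate landings.
Ramp run (horizontal) at 1:16: 1955 × 16 = 31280 mm.
3 intermediate landings contribute 3 × 1500 = 4500 mm.
Total developed length = 31280 + 4500 = 35780 mm.
= 35.78 m.

35.78 m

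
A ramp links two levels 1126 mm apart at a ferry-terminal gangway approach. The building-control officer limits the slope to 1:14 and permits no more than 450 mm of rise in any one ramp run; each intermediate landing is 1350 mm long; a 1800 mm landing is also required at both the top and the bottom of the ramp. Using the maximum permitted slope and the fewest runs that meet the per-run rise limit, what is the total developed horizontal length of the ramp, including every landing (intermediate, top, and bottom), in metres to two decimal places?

At most 450 each: 1126/450 = 2.50, giving 3 ramp runs. That means 2 intermediate landings.
Ramp run (horizontal) at 1:14: 1126 × 14 = 15764 mm.
Intermediate landings: 2 × 1350 = 2700 mm.
Top and bottom landings: 2 × 1800 = 3600 mm.
Total = 15764 + 2700 + 3600 = 22064 mm.
= 22.06 m.

22.06 m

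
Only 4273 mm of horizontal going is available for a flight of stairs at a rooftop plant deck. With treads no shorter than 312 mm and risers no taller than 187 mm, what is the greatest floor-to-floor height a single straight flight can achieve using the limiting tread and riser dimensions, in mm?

Treads that fit: ⌊4273 / 312⌋ = 13.
Risers = treads + 1 = 14.
Maximum height = 14 × 187 = 2618 mm.

2618 mm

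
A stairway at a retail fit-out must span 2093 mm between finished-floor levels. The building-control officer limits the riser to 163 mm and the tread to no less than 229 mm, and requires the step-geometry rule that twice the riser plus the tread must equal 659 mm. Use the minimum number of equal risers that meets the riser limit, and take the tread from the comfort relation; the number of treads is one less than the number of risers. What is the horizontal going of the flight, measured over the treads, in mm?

4044 mm

2093 / 163 = 12.84, so 13 risers are needed.
R = 2093 ÷ 13 = 161 mm.
From 2R + T = 659: T = 659 − 322 = 337 mm.
Going = (13 − 1) × 337 = 4044 mm.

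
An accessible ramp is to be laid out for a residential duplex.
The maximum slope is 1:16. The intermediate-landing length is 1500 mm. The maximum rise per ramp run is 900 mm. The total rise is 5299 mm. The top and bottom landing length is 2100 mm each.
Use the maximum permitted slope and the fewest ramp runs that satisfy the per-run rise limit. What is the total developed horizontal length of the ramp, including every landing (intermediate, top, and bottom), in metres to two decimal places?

5299 / 900 = 5.89, so 6 ramp runs are needed. That means 5 intermediate landings.
Horizontal run for 5299 mm of rise at 1:16 is 5299 × 16 = 84784 mm.
5 intermediate landings contribute 5 × 1500 = 7500 mm.
Top and bottom landings: 2 × 2100 = 4200 mm.
Total = 84784 + 7500 + 4200 = 96484 mm.
= 96.48 m.

96.48 m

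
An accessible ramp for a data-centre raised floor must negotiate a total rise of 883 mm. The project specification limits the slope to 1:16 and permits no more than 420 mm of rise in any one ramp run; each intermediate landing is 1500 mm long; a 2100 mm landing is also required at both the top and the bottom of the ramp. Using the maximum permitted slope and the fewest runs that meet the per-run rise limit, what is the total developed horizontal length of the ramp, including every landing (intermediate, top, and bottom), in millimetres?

21328 mm

At most 420 each: 883/420 = 2.10, giving 3 ramp runs. That means 2 intermediate landings.
Ramp run (horizontal) at 1:16: 883 × 16 = 14128 mm.
Intermediate landings: 2 × 1500 = 3000 mm.
Top and bottom landings: 2 × 2100 = 4200 mm.
Total = 14128 + 3000 + 4200 = 21328 mm.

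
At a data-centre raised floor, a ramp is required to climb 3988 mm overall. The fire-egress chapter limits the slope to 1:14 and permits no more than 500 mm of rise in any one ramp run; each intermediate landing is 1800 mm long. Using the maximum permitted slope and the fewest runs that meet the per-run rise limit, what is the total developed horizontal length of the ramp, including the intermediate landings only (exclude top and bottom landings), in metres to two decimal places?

3988 / 500 = 7.976 → round up to 8 ramp runs. That means 7 intermediate landings.
Horizontal run for 3988 mm of rise at 1:14 is 3988 × 14 = 55832 mm.
7 intermediate landings contribute 7 × 1800 = 12600 mm.
Total developed length = 55832 + 12600 = 68432 mm.
= 68.43 m.

68.43 m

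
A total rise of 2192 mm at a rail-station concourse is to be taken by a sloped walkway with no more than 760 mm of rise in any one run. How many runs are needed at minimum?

2192 / 760 = 2.88, so 3 ramp runs are needed.

3 runs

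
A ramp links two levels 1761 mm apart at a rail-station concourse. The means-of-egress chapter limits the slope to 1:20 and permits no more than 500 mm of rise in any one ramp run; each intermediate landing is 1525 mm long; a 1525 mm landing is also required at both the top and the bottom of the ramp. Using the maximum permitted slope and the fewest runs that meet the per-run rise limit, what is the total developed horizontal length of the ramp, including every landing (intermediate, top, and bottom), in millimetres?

At most 500 each: 1761/500 = 3.52, giving 4 ramp runs. That means 3 intermediate landings.
Ramp run (horizontal) at 1:20: 1761 × 20 = 35220 mm.
3 intermediate landings contribute 3 × 1525 = 4575 mm.
Top and bottom landings: 2 × 1525 = 3050 mm.
Total = 35220 + 4575 + 3050 = 42845 mm.

42845 mm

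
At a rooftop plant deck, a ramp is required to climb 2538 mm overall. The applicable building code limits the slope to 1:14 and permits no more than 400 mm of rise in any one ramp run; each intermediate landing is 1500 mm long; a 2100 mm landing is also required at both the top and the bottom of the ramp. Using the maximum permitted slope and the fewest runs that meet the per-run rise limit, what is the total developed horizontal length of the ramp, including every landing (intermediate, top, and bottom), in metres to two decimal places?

48.73 m

At most 400 each: 2538/400 = 6.34, giving 7 ramp runs. That means 6 intermediate landings.
Ramp run (horizontal) at 1:14: 2538 × 14 = 35532 mm.
6 intermediate landings contribute 6 × 1500 = 9000 mm.
Top and bottom landings: 2 × 2100 = 4200 mm.
Total = 35532 + 9000 + 4200 = 48732 mm.
= 48.73 m.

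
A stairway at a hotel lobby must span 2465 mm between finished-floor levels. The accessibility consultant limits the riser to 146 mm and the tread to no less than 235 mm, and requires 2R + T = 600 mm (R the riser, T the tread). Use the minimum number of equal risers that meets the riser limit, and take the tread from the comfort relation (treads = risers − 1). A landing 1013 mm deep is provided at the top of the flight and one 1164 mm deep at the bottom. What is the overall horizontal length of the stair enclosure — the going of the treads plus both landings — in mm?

At most 146 each: 2465/146 = 16.88, giving 17 risers.
R = 2465 ÷ 17 = 145 mm.
From 2R + T = 600: T = 600 − 290 = 310 mm.
17 risers give 16 treads; going = 16 × 310 = 4960 mm.
Enclosure = 4960 + 1013 + 1164 = 7137 mm.

7137 mm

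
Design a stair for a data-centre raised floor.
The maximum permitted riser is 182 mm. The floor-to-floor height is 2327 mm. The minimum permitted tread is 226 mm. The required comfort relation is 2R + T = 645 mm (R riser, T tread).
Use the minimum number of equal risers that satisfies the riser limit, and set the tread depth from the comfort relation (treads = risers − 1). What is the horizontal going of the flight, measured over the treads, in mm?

2327 / 182 = 12.79, so 13 risers are needed.
Riser R = 2327 / 13 = 179 mm, within the 182 mm limit.
From 2R + T = 645: T = 645 − 358 = 287 mm.
Going = (13 − 1) × 287 = 3444 mm.

3444 mm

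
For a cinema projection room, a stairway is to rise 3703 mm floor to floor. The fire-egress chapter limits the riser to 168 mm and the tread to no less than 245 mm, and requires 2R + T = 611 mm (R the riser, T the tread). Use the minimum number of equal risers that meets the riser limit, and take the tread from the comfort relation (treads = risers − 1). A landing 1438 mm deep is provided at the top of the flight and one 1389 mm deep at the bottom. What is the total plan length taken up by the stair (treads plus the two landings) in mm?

3703 / 168 = 22.04, so 23 risers are needed.
R = 3703 ÷ 23 = 161 mm.
T = 611 − 2·161 = 289 mm, which satisfies the 245 mm minimum.
Going = (23 − 1) × 289 = 6358 mm.
Add landings: 6358 + 1438 + 1389 = 9185 mm.

9185 mm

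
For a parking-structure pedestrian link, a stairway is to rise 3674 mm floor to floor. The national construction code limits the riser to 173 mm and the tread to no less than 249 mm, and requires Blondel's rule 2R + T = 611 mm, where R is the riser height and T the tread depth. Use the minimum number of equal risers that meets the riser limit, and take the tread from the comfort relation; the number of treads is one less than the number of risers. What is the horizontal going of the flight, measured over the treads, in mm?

5817 mm

⌈3674/173⌉ = 22 risers.
R = 3674 ÷ 22 = 167 mm.
Tread T = 611 − 2 × 167 = 277 mm (≥ 249 mm).
Going = (22 − 1) × 277 = 5817 mm.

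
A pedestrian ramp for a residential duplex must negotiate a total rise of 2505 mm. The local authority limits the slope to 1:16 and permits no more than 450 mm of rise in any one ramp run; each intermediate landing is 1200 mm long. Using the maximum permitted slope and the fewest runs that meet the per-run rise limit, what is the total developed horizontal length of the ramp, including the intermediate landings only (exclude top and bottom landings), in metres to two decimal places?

⌈2505/450⌉ = 6 ramp runs. That means 5 intermediate landings.
Horizontal run for 2505 mm of rise at 1:16 is 2505 × 16 = 40080 mm.
Intermediate landings: 5 × 1200 = 6000 mm.
Developed length = 40080 + 6000 = 46080 mm.
= 46.08 m.

46.08 m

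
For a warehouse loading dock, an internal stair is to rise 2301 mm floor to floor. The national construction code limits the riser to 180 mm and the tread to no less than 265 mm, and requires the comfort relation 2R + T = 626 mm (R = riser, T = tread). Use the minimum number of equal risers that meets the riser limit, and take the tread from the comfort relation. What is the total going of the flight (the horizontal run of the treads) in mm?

At most 180 each: 2301/180 = 12.78, giving 13 risers.
Each riser is 2301/13 = 177 mm (≤ 180 mm).
From 2R + T = 626: T = 626 − 354 = 272 mm.
Going = (13 − 1) × 272 = 3264 mm.

3264 mm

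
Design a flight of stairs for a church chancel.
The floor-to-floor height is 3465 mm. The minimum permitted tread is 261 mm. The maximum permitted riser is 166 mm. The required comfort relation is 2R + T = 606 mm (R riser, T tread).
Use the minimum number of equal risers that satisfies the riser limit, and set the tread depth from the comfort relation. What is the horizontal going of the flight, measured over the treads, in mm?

3465 / 166 = 20.873 → round up to 21 risers.
Each riser is 3465/21 = 165 mm (≤ 166 mm).
T = 606 − 2·165 = 276 mm, which satisfies the 261 mm minimum.
Treads = 21 − 1 = 20; going = 20 × 276 = 5520 mm.

5520 mm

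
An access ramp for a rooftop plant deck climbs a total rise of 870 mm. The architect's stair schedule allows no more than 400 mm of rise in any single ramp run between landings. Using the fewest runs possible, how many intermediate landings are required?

⌈870/400⌉ = 3 ramp runs.
3 runs are separated by 2 intermediate landings.

2 intermediate landings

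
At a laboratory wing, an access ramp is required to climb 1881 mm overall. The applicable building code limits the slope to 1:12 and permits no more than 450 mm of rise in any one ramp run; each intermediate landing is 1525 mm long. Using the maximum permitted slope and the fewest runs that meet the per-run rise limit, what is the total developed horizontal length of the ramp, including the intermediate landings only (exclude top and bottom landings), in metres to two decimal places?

28.67 m

1881 / 450 = 4.180 → round up to 5 ramp runs. That means 4 intermediate landings.
Horizontal run for 1881 mm of rise at 1:12 is 1881 × 12 = 22572 mm.
4 intermediate landings contribute 4 × 1525 = 6100 mm.
Developed length = 22572 + 6100 = 28672 mm.
= 28.67 m.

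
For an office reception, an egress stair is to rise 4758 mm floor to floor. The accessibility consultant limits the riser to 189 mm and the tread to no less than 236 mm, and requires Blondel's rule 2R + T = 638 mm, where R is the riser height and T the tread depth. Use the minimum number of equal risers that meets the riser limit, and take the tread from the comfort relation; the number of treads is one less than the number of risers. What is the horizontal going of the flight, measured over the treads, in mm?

At most 189 each: 4758/189 = 25.17, giving 26 risers.
R = 4758 ÷ 26 = 183 mm.
From 2R + T = 638: T = 638 − 366 = 272 mm.
Treads = 26 − 1 = 25; going = 25 × 272 = 6800 mm.

6800 mm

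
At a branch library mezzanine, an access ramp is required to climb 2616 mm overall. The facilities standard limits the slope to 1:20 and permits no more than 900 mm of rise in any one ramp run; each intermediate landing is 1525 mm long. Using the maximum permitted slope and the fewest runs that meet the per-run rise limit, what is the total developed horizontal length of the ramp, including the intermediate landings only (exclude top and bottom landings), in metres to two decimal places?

⌈2616/900⌉ = 3 ramp runs. That means 2 intermediate landings.
Horizontal run for 2616 mm of rise at 1:20 is 2616 × 20 = 52320 mm.
2 intermediate landings contribute 2 × 1525 = 3050 mm.
Developed length = 52320 + 3050 = 55370 mm.
= 55.37 m.

55.37 m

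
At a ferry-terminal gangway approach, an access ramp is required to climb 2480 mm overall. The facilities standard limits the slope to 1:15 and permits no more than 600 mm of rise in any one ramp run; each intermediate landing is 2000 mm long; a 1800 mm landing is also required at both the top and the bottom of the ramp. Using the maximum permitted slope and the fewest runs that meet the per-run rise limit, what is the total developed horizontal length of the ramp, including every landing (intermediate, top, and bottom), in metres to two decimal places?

At most 600 each: 2480/600 = 4.13, giving 5 ramp runs. That means 4 intermediate landings.
Horizontal run for 2480 mm of rise at 1:15 is 2480 × 15 = 37200 mm.
4 intermediate landings contribute 4 × 2000 = 8000 mm.
Top and bottom landings: 2 × 1800 = 3600 mm.
Total = 37200 + 8000 + 3600 = 48800 mm.
= 48.80 m.

48.80 m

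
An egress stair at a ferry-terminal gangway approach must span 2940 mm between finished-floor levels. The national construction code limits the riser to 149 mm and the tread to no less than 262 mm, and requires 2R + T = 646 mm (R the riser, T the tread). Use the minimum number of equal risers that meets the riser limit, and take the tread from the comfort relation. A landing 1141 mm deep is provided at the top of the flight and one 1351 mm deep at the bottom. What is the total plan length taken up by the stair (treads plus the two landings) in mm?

9180 mm

2940 / 149 = 19.73, so 20 risers are needed.
Each riser is 2940/20 = 147 mm (≤ 149 mm).
Tread T = 646 − 2 × 147 = 352 mm (≥ 262 mm).
20 risers give 19 treads; going = 19 × 352 = 6688 mm.
Add landings: 6688 + 1141 + 1351 = 9180 mm.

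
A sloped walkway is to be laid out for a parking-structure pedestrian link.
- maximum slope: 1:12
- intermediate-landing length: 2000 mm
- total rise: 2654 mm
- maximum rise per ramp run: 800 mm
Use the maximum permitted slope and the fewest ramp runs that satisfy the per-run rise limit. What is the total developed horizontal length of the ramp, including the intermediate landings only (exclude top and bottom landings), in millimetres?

At most 800 each: 2654/800 = 3.32, giving 4 ramp runs. That means 3 intermediate landings.
Ramp run (horizontal) at 1:12: 2654 × 12 = 31848 mm.
3 intermediate landings contribute 3 × 2000 = 6000 mm.
Developed length = 31848 + 6000 = 37848 mm.

37848 mm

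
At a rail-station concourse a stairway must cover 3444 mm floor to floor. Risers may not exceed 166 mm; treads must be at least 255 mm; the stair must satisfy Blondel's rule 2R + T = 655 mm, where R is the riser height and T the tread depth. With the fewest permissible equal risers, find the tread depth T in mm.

327 mm

At most 166 each: 3444/166 = 20.75, giving 21 risers.
Each riser is 3444/21 = 164 mm (≤ 166 mm).
From 2R + T = 655: T = 655 − 328 = 327 mm.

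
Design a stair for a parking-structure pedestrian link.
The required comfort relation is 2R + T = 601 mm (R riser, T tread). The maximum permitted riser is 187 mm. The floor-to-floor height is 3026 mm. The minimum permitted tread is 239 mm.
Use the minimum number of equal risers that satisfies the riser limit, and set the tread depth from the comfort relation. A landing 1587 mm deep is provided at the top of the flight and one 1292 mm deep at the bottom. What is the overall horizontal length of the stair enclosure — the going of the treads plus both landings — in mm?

6799 mm

3026 / 187 = 16.18, so 17 risers are needed.
Riser R = 3026 / 17 = 178 mm, within the 187 mm limit.
Tread T = 601 − 2 × 178 = 245 mm (≥ 239 mm).
Going = (17 − 1) × 245 = 3920 mm.
Enclosure = 3920 + 1587 + 1292 = 6799 mm.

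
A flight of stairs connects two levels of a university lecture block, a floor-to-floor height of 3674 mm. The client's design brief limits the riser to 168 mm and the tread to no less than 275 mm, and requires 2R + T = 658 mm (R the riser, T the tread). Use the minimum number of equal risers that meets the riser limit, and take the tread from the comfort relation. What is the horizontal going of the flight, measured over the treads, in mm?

3674 / 168 = 21.869 → round up to 22 risers.
R = 3674 ÷ 22 = 167 mm.
Tread T = 658 − 2 × 167 = 324 mm (≥ 275 mm).
Going = (22 − 1) × 324 = 6804 mm.

6804 mm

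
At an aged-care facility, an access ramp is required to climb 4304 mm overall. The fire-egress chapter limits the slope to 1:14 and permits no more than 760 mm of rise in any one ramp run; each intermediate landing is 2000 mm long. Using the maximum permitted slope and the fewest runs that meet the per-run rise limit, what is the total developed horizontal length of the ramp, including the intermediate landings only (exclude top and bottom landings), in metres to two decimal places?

70.26 m

At most 760 each: 4304/760 = 5.66, giving 6 ramp runs. That means 5 intermediate landings.
Ramp run (horizontal) at 1:14: 4304 × 14 = 60256 mm.
5 intermediate landings contribute 5 × 2000 = 10000 mm.
Total developed length = 60256 + 10000 = 70256 mm.
= 70.26 m.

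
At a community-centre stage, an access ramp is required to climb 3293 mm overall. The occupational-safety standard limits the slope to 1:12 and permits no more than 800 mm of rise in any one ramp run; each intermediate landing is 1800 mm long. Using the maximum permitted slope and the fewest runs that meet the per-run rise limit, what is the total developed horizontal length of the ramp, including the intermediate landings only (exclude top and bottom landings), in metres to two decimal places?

46.72 m

3293 / 800 = 4.116 → round up to 5 ramp runs. That means 4 intermediate landings.
Horizontal run for 3293 mm of rise at 1:12 is 3293 × 12 = 39516 mm.
4 intermediate landings contribute 4 × 1800 = 7200 mm.
Total developed length = 39516 + 7200 = 46716 mm.
= 46.72 m.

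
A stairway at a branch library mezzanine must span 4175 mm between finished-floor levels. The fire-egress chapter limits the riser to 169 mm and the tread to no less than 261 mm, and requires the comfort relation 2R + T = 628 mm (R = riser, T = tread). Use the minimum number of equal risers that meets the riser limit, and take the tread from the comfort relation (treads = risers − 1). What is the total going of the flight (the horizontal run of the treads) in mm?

At most 169 each: 4175/169 = 24.70, giving 25 risers.
Riser R = 4175 / 25 = 167 mm, within the 169 mm limit.
Tread T = 628 − 2 × 167 = 294 mm (≥ 261 mm).
Treads = 25 − 1 = 24; going = 24 × 294 = 7056 mm.

7056 mm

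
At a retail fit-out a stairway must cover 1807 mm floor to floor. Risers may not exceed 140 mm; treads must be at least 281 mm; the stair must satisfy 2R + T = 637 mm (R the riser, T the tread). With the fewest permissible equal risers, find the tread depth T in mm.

359 mm

At most 140 each: 1807/140 = 12.91, giving 13 risers.
Each riser is 1807/13 = 139 mm (≤ 140 mm).
T = 637 − 2·139 = 359 mm, which satisfies the 281 mm minimum.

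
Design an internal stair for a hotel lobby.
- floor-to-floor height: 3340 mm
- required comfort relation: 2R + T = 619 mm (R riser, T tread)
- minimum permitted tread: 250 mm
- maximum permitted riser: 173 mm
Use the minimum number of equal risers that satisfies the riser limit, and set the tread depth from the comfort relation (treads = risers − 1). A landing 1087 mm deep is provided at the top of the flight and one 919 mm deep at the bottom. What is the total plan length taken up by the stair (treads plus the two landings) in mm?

3340 / 173 = 19.31, so 20 risers are needed.
R = 3340 ÷ 20 = 167 mm.
Tread T = 619 − 2 × 167 = 285 mm (≥ 250 mm).
Treads = 20 − 1 = 19; going = 19 × 285 = 5415 mm.
Add landings: 5415 + 1087 + 919 = 7421 mm.

7421 mm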